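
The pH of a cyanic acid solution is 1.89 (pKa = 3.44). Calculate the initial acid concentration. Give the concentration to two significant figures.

[H+] = 10^(-1.89) = 1.29 × 10^-2 M = x
Ka = 10^(−3.44) = 3.63 × 10^-4
Ka = x²/(C₀ − x) ⇒ C₀ = x + x²/Ka
C₀ = 1.29 × 10^-2 + (1.29 × 10^-2)²/(3.63 × 10^-4) = 4.71 × 10^-1 M

C₀ = 4.7 × 10^-1 M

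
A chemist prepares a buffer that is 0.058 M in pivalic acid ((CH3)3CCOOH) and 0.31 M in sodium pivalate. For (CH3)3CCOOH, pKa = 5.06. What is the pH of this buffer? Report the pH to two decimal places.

pH = pKa + log([A⁻]/[HA]) = 5.06 + log(0.31/0.058)
pH = 5.06 + (+0.728) = 5.79

pH = 5.79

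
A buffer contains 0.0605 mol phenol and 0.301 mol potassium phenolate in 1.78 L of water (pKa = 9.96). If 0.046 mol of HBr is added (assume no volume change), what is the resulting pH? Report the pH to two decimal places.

Added H+ converts C6H5O- to C6H5OH: C6H5OH → 0.106 mol, C6H5O- → 0.255 mol.
pH = pKa + log([A⁻]/[HA]) = 9.96 + log(0.255/0.106) = 9.96 +0.381

pH = 10.34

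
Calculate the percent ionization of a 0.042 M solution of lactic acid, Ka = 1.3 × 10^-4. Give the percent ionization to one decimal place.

5.4%

CH3CH(OH)COOH ⇌ CH3CH(OH)COO- + H+; let x = [H+] at equilibrium.
Ka = x²/(C₀ − x); solving the quadratic gives x = 2.27 × 10^-3 M.
Fraction ionized = 2.27 × 10^-3 / 0.042 = 0.0540 → 5.4%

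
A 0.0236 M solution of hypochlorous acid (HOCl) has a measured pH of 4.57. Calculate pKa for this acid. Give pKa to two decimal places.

[H+] = 10^(-4.57) = 2.69 × 10^-5 M
At equilibrium [HA] = 0.0236 − 2.69 × 10^-5 = 2.36 × 10^-2 M
Ka = [H+][A-]/[HA] = (2.69 × 10^-5)² / 2.36 × 10^-2 = 3.07 × 10^-8
pKa = -log(3.07 × 10^-8) = 7.51

pKa = 7.51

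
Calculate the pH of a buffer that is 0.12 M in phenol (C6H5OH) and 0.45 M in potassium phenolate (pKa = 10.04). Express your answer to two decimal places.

pH = 10.61

Henderson–Hasselbalch: pH = pKa + log([C6H5O-]/[C6H5OH]) = 10.04 + log(0.45/0.12)
pH = 10.04 + (+0.574) = 10.61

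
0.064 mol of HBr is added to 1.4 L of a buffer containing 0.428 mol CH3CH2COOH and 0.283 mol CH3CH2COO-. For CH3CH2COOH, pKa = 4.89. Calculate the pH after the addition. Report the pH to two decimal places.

pH = 4.54

After neutralization: n(CH3CH2COOH) = 0.492 mol, n(CH3CH2COO-) = 0.219 mol.
pH = pKa + log(n_CH3CH2COO-/n_CH3CH2COOH) = 4.89 + log(0.219/0.492) = 4.89 + (-0.352)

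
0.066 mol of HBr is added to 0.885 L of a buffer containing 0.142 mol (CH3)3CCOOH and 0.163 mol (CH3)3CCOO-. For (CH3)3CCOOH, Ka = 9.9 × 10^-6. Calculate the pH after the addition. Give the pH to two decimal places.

Added H+ converts (CH3)3CCOO- to (CH3)3CCOOH: (CH3)3CCOOH → 0.208 mol, (CH3)3CCOO- → 0.097 mol.
pKa = −log(9.9 × 10^-6) = 5.004
Henderson–Hasselbalch with mole ratio 0.097/0.208: pH = 5.004 + (-0.331)

pH = 4.67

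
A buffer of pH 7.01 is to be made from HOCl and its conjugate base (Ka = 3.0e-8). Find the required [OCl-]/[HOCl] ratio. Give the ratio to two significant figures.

ratio = 0.31

pKa = -log(3.0 × 10^-8) = 7.523
pH = pKa + log(r) ⇒ log(r) = 7.01 − 7.523 = -0.513
r = [OCl-]/[HOCl] = 10^(-0.513) = 0.307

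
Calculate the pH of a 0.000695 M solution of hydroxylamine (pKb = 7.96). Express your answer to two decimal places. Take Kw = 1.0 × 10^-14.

pH = 8.44

NH2OH + H2O ⇌ NH3OH+ + OH-
Kb = 10^(−7.96) = 1.10 × 10^-8
Kb = x²/(0.000695 − x) = 1.10 × 10^-8
Neglecting x in the denominator: x = √(1.10 × 10^-8 × 0.000695) = 2.76 × 10^-6 M
pOH = −log(2.76 × 10^-6) = 5.56; pH = 14.00 − 5.56 = 8.44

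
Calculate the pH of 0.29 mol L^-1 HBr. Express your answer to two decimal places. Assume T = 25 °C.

pH = 0.54

HBr is a strong acid and dissociates completely, so [H+] = 0.29 M.
pH = -log(0.29) = 0.54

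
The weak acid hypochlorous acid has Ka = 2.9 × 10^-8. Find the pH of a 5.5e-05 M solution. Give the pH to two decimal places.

pH = 5.90

HOCl ⇌ OCl- + H+
Let x = [H+] at equilibrium. Ka = x²/(5.5e-05 − x).
Since Ka ≪ C₀, x ≈ √(Ka·C₀) = 1.26 × 10^-6 M.
pH = −log(1.26 × 10^-6) = 5.90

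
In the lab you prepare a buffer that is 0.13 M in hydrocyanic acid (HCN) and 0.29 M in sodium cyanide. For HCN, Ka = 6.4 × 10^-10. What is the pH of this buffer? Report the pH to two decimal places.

pKa = −log(6.4 × 10^-10) = 9.194
pH = pKa + log([A⁻]/[HA]) = 9.194 + log(0.29/0.13)
pH = 9.194 + (+0.348) = 9.54

pH = 9.54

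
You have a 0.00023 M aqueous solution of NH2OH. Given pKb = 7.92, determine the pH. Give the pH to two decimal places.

NH2OH + H2O ⇌ NH3OH+ + OH-
Kb = 10^(−7.92) = 1.20 × 10^-8
Kb = x²/(0.00023 − x) = 1.20 × 10^-8
Since Kb ≪ C₀, x ≈ √(Kb·C₀) = 1.66 × 10^-6 M.
(x/C₀ = 0.72% < 5%, so the approximation holds.)
pOH = −log(1.66 × 10^-6) = 5.78; pH = 14.00 − 5.78 = 8.22

pH = 8.22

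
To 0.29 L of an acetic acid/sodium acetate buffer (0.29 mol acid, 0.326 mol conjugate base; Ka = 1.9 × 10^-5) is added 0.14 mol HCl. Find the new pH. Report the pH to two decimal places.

pH = 4.36

Added H+ converts CH3COO- to CH3COOH: CH3COOH → 0.43 mol, CH3COO- → 0.186 mol.
pKa = −log(1.9 × 10^-5) = 4.721
pH = pKa + log([A⁻]/[HA]) = 4.721 + log(0.186/0.43) = 4.721 -0.364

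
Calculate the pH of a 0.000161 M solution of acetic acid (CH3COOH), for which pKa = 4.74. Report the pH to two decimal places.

CH3COOH ⇌ CH3COO- + H+
Ka = 10^(−4.74) = 1.82 × 10^-5
From the ICE table, Ka = x²/(0.000161 − x) = 1.82 × 10^-5.
The 5% rule fails; solving x² + Ka·x − Ka·C₀ = 0 exactly:
x = [−1.82e-05 + √(1.82e-05² + 1.17e-08)]/2 = 4.58 × 10^-5 M
pH = −log[H+] = −log(4.58 × 10^-5) = 4.34

pH = 4.34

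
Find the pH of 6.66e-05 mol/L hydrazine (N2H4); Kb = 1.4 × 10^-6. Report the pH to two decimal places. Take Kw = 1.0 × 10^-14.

pH = 8.95

N2H4 + H2O ⇌ N2H5+ + OH-
From the ICE table, Kb = [OH-]²/(6.66e-05 − [OH-]) = 1.4 × 10^-6.
[OH-] is not negligible relative to C₀; solve [OH-]² + 1.4e-06·[OH-] − 9.32e-11 = 0.
[OH-] = [−1.4e-06 + √(1.4e-06² + 3.73e-10)]/2 = 8.98 × 10^-6 M
pOH = 5.05, so pH = 14.00 − pOH = 8.95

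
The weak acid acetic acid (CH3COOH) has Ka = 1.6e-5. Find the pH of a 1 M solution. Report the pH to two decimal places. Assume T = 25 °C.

pH = 2.40

CH3COOH ⇌ CH3COO- + H+
Let x = [H+] at equilibrium. Ka = x²/(1 − x).
Neglecting x in the denominator: x = √(1.6 × 10^-5 × 1) = 4.00 × 10^-3 M
(x/C₀ = 0.4% < 5%, so the approximation holds.)
pH = −log(4.00 × 10^-3) = 2.40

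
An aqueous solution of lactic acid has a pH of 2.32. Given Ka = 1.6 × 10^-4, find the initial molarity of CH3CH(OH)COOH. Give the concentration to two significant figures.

C₀ = 1.5 × 10^-1 M

[H+] = 10^(-2.32) = 4.79 × 10^-3 M = x
Ka = x²/(C₀ − x) ⇒ C₀ = x + x²/Ka
C₀ = 4.79 × 10^-3 + (4.79 × 10^-3)²/(1.6 × 10^-4) = 1.48 × 10^-1 M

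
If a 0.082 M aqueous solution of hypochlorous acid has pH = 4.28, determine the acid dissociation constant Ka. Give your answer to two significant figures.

[H+] = 10^(-4.28) = 5.25 × 10^-5 M
At equilibrium [HA] = 0.082 − 5.25 × 10^-5 = 8.19 × 10^-2 M
Ka = [H+][A-]/[HA] = (5.25 × 10^-5)² / 8.19 × 10^-2 = 3.4 × 10^-8

Ka = 3.4 × 10^-8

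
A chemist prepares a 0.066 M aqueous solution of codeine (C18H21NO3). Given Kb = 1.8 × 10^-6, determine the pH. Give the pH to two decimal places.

pH = 10.54

C18H21NO3 + H2O ⇌ C18H22NO3+ + OH-
Kb = x²/(0.066 − x) = 1.8 × 10^-6
Neglecting x in the denominator: x = √(1.8 × 10^-6 × 0.066) = 3.45 × 10^-4 M
Check: 0.52% ionized — well under 5%, approximation valid.
pOH = 3.46, so pH = 14.00 − pOH = 10.54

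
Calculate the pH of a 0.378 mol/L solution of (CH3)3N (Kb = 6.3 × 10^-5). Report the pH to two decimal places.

(CH3)3N + H2O ⇌ (CH3)3NH+ + OH-
Kb = [OH-]²/(0.378 − [OH-]) = 6.3 × 10^-5
Since Kb ≪ C₀, [OH-] ≈ √(Kb·C₀) = 4.88 × 10^-3 M.
pOH = −log(4.88 × 10^-3) = 2.31; pH = 14.00 − 2.31 = 11.69

pH = 11.69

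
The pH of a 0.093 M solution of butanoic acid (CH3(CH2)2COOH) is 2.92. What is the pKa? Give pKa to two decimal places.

[H+] = 10^(-2.92) = 1.20 × 10^-3 M
At equilibrium [HA] = 0.093 − 1.20 × 10^-3 = 9.18 × 10^-2 M
Ka = [H+][A-]/[HA] = (1.20 × 10^-3)² / 9.18 × 10^-2 = 1.57 × 10^-5
pKa = -log(1.57 × 10^-5) = 4.80

pKa = 4.80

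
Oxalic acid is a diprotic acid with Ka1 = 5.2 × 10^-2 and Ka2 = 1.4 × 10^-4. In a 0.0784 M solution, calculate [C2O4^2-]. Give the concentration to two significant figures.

First ionization gives [H+] ≈ [HC2O4-] = 4.29 × 10^-2 M.
Second step: Ka2 = [H+][C2O4^2-]/[HC2O4-] ≈ [C2O4^2-] (since [H+] ≈ [HC2O4-]).
So [C2O4^2-] ≈ Ka2.

1.4 × 10^-4 M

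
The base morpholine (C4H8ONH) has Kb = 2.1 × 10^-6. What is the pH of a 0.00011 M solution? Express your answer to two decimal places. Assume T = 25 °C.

C4H8ONH + H2O ⇌ C4H8ONH2+ + OH-
From the ICE table, Kb = x²/(0.00011 − x) = 2.1 × 10^-6.
The 5% rule fails; solving x² + Kb·x − Kb·C₀ = 0 exactly:
x = [−2.1e-06 + √(2.1e-06² + 9.24e-10)]/2 = 1.42 × 10^-5 M
pOH = 4.85, so pH = 14.00 − pOH = 9.15

pH = 9.15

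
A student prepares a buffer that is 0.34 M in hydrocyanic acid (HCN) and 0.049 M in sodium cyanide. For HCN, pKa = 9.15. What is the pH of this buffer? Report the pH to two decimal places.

pH = 8.31

pH = pKa + log([A⁻]/[HA]) = 9.15 + log(0.049/0.34)
pH = 9.15 + (-0.841) = 8.31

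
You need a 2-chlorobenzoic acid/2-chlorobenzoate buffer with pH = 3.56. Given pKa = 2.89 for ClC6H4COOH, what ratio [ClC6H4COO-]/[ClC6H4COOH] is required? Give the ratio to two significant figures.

ratio = 4.7

pH = pKa + log(r) ⇒ log(r) = 3.56 − 2.89 = +0.67
r = [ClC6H4COO-]/[ClC6H4COOH] = 10^(+0.67) = 4.68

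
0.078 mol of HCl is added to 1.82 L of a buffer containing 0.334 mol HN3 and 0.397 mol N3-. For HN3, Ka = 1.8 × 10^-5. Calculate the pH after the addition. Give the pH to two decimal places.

After neutralization: n(HN3) = 0.412 mol, n(N3-) = 0.319 mol.
pKa = −log(1.8 × 10^-5) = 4.745
pH = pKa + log([A⁻]/[HA]) = 4.745 + log(0.319/0.412) = 4.745 -0.111

pH = 4.63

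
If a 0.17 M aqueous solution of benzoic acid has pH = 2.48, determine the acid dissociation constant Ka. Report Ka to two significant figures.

[H+] = 10^(-2.48) = 3.31 × 10^-3 M
At equilibrium [HA] = 0.17 − 3.31 × 10^-3 = 1.67 × 10^-1 M
Ka = [H+][A-]/[HA] = (3.31 × 10^-3)² / 1.67 × 10^-1 = 6.6 × 10^-5

Ka = 6.6 × 10^-5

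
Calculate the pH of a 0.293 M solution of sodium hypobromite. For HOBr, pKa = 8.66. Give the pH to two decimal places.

OBr- is the conjugate base of the weak acid HOBr.
Ka = 10^(−8.66) = 2.19 × 10^-9
Kb = Kw/Ka = 1.0×10^-14 / 2.19 × 10^-9 = 4.57 × 10^-6
Kb = [OH-]²/(0.293 − [OH-]) = 4.57 × 10^-6
Assume [OH-] ≪ 0.293: [OH-] ≈ √(4.57 × 10^-6 × 0.293) = 1.16 × 10^-3 M
Check: 0.39% ionized — well under 5%, approximation valid.
pOH = −log(1.16 × 10^-3) = 2.94; pH = 14.00 − 2.94 = 11.06

pH = 11.06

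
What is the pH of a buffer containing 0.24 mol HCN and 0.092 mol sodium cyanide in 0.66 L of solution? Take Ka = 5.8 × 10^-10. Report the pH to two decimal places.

pH = 8.82

pKa = −log(5.8 × 10^-10) = 9.237
Using pH = pKa + log([base]/[acid]) with [base]/[acid] = 0.092/0.24:
pH = 9.237 + (-0.416) = 8.82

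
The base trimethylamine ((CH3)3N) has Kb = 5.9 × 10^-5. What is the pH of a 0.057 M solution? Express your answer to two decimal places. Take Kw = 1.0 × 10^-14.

pH = 11.26

(CH3)3N + H2O ⇌ (CH3)3NH+ + OH-
Kb = [OH-]²/(0.057 − [OH-]) = 5.9 × 10^-5
Assume [OH-] ≪ 0.057: [OH-] ≈ √(5.9 × 10^-5 × 0.057) = 1.83 × 10^-3 M
pOH = −log(1.83 × 10^-3) = 2.74; pH = 14.00 − 2.74 = 11.26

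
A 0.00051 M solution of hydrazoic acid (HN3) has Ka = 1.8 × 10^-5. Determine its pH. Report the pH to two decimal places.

HN3 ⇌ N3- + H+
Ka = x²/(0.00051 − x) = 1.8 × 10^-5
x is not negligible relative to C₀; solve x² + 1.8e-05·x − 9.18e-09 = 0.
x = (−Ka + √(Ka² + 4·Ka·C₀))/2 = 8.72 × 10^-5 M
pH = −log[H+] = −log(8.72 × 10^-5) = 4.06

pH = 4.06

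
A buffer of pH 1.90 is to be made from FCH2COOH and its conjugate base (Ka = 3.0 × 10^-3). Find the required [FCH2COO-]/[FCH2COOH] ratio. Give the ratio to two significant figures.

ratio = 0.24

pKa = -log(3.0 × 10^-3) = 2.523
pH = pKa + log(r) ⇒ log(r) = 1.90 − 2.523 = -0.623
r = [FCH2COO-]/[FCH2COOH] = 10^(-0.623) = 0.238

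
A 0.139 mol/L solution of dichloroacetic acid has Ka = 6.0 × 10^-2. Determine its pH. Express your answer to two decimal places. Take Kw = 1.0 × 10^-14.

Cl2CHCOOH ⇌ Cl2CHCOO- + H+
Ka = [H+]²/(0.139 − [H+]) = 6.0 × 10^-2
The 5% rule fails; solving [H+]² + Ka·[H+] − Ka·C₀ = 0 exactly:
[H+] = (−Ka + √(Ka² + 4·Ka·C₀))/2 = 6.61 × 10^-2 M
pH = −log(6.61 × 10^-2) = 1.18

pH = 1.18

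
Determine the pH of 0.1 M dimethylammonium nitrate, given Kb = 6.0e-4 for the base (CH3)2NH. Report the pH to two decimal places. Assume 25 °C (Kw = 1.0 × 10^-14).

pH = 5.89

(CH3)2NH2+ is the conjugate acid of the weak base (CH3)2NH.
Ka = Kw/Kb = 1.0×10^-14 / 6.0 × 10^-4 = 1.67 × 10^-11
From the ICE table, Ka = x²/(0.1 − x) = 1.67 × 10^-11.
Neglecting x in the denominator: x = √(1.67 × 10^-11 × 0.1) = 1.29 × 10^-6 M
(x/C₀ = 0.0013% < 5%, so the approximation holds.)
pH = −log(1.29 × 10^-6) = 5.89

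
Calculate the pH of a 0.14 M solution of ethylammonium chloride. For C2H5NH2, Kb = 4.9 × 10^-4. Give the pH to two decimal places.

pH = 5.77

C2H5NH3+ is the conjugate acid of the weak base C2H5NH2.
Ka = Kw/Kb = 1.0×10^-14 / 4.9 × 10^-4 = 2.04 × 10^-11
Ka = x²/(0.14 − x) = 2.04 × 10^-11
Since Ka ≪ C₀, x ≈ √(Ka·C₀) = 1.69 × 10^-6 M.
(x/C₀ = 0.0012% < 5%, so the approximation holds.)
pH = −log[H+] = −log(1.69 × 10^-6) = 5.77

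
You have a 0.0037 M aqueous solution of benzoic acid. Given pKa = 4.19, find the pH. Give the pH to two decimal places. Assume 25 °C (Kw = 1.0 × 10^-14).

pH = 3.34

C6H5COOH ⇌ C6H5COO- + H+
Ka = 10^(−4.19) = 6.46 × 10^-5
From the ICE table, Ka = x²/(0.0037 − x) = 6.46 × 10^-5.
x is not negligible relative to C₀; solve x² + 6.46e-05·x − 2.39e-07 = 0.
x = (−Ka + √(Ka² + 4·Ka·C₀))/2 = 4.58 × 10^-4 M
pH = −log[H+] = −log(4.58 × 10^-4) = 3.34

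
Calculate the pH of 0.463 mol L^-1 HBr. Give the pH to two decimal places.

HBr is a strong acid and dissociates completely, so [H+] = 0.463 M.
pH = -log(0.463) = 0.33

pH = 0.33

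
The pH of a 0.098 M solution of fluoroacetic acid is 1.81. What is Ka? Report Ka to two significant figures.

Ka = 2.9 × 10^-3

[H+] = 10^(-1.81) = 1.55 × 10^-2 M
At equilibrium [HA] = 0.098 − 1.55 × 10^-2 = 8.25 × 10^-2 M
Ka = [H+][A-]/[HA] = (1.55 × 10^-2)² / 8.25 × 10^-2 = 2.9 × 10^-3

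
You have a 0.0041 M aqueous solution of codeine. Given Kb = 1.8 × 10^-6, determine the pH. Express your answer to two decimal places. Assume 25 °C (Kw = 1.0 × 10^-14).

pH = 9.93

C18H21NO3 + H2O ⇌ C18H22NO3+ + OH-
From the ICE table, Kb = x²/(0.0041 − x) = 1.8 × 10^-6.
Assume x ≪ 0.0041: x ≈ √(1.8 × 10^-6 × 0.0041) = 8.59 × 10^-5 M
pOH = 4.07, so pH = 14.00 − pOH = 9.93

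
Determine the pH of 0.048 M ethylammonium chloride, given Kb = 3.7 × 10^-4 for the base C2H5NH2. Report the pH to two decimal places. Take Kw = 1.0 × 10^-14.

pH = 5.94

C2H5NH3+ is the conjugate acid of the weak base C2H5NH2.
Ka = Kw/Kb = 1.0×10^-14 / 3.7 × 10^-4 = 2.70 × 10^-11
Ka = x²/(0.048 − x) = 2.70 × 10^-11
Assume x ≪ 0.048: x ≈ √(2.70 × 10^-11 × 0.048) = 1.14 × 10^-6 M
Check: 0.0024% ionized — well under 5%, approximation valid.
pH = −log[H+] = −log(1.14 × 10^-6) = 5.94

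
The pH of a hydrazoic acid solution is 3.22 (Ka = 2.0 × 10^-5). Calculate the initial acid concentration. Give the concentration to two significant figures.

C₀ = 1.9 × 10^-2 M

[H+] = 10^(-3.22) = 6.03 × 10^-4 M = x
Ka = x²/(C₀ − x) ⇒ C₀ = x + x²/Ka
C₀ = 6.03 × 10^-4 + (6.03 × 10^-4)²/(2.0 × 10^-5) = 1.88 × 10^-2 M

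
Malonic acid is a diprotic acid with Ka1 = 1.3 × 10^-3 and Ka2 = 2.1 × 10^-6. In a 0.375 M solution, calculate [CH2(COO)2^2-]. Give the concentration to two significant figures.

First ionization gives [H+] ≈ [CH2(COOH)COO-] = 2.14 × 10^-2 M.
Second step: Ka2 = [H+][CH2(COO)2^2-]/[CH2(COOH)COO-] ≈ [CH2(COO)2^2-] (since [H+] ≈ [CH2(COOH)COO-]).
So [CH2(COO)2^2-] ≈ Ka2.

2.1 × 10^-6 M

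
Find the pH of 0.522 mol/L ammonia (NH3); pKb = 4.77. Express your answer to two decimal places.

pH = 11.47

NH3 + H2O ⇌ NH4+ + OH-
Kb = 10^(−4.77) = 1.70 × 10^-5
Kb = x²/(0.522 − x) = 1.70 × 10^-5
Assume x ≪ 0.522: x ≈ √(1.70 × 10^-5 × 0.522) = 2.98 × 10^-3 M
pOH = 2.53, so pH = 14.00 − pOH = 11.47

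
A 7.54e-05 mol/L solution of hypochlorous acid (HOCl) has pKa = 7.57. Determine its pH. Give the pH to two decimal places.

pH = 5.85

HOCl ⇌ OCl- + H+
Ka = 10^(−7.57) = 2.69 × 10^-8
Ka = [H+]²/(7.54e-05 − [H+]) = 2.69 × 10^-8
Neglecting [H+] in the denominator: [H+] = √(2.69 × 10^-8 × 7.54e-05) = 1.42 × 10^-6 M
pH = −log(1.42 × 10^-6) = 5.85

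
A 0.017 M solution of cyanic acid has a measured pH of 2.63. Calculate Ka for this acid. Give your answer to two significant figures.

Ka = 3.7 × 10^-4

[H+] = 10^(-2.63) = 2.34 × 10^-3 M
At equilibrium [HA] = 0.017 − 2.34 × 10^-3 = 1.47 × 10^-2 M
Ka = [H+][A-]/[HA] = (2.34 × 10^-3)² / 1.47 × 10^-2 = 3.7 × 10^-4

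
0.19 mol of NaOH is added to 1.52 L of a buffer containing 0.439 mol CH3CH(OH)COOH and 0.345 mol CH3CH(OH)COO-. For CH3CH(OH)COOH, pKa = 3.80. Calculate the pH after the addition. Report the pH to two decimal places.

pH = 4.13

After neutralization: n(CH3CH(OH)COOH) = 0.249 mol, n(CH3CH(OH)COO-) = 0.535 mol.
Henderson–Hasselbalch with mole ratio 0.535/0.249: pH = 3.80 + (+0.332)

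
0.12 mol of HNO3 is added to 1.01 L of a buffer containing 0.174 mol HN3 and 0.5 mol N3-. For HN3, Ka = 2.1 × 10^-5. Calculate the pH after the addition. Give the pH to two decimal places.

pH = 4.79

After neutralization: n(HN3) = 0.294 mol, n(N3-) = 0.38 mol.
pKa = −log(2.1 × 10^-5) = 4.678
pH = pKa + log([A⁻]/[HA]) = 4.678 + log(0.38/0.294) = 4.678 +0.111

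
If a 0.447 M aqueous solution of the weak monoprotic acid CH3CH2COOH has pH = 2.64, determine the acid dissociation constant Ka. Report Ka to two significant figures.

Ka = 1.2 × 10^-5

[H+] = 10^(-2.64) = 2.29 × 10^-3 M
At equilibrium [HA] = 0.447 − 2.29 × 10^-3 = 4.45 × 10^-1 M
Ka = [H+][A-]/[HA] = (2.29 × 10^-3)² / 4.45 × 10^-1 = 1.2 × 10^-5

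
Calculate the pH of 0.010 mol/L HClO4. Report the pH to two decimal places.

HClO4 is a strong acid and dissociates completely, so [H+] = 0.010 M.
pH = -log(0.01) = 2.00

pH = 2.00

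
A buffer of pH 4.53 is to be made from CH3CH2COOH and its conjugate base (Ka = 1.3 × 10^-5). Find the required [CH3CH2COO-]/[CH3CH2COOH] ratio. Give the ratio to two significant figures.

pKa = -log(1.3 × 10^-5) = 4.886
pH = pKa + log(r) ⇒ log(r) = 4.53 − 4.886 = -0.356
r = [CH3CH2COO-]/[CH3CH2COOH] = 10^(-0.356) = 0.441

ratio = 0.44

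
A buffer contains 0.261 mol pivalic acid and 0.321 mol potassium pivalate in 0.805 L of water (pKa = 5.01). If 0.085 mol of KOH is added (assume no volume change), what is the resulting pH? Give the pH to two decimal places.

OH- converts (CH3)3CCOOH to (CH3)3CCOO-: (CH3)3CCOOH → 0.176 mol, (CH3)3CCOO- → 0.406 mol.
pH = pKa + log(n_(CH3)3CCOO-/n_(CH3)3CCOOH) = 5.01 + log(0.406/0.176) = 5.01 + (+0.363)

pH = 5.37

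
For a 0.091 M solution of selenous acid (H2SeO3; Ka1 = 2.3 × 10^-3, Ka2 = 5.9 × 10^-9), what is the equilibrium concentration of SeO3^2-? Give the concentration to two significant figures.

5.9 × 10^-9 M

First ionization gives [H+] ≈ [HSeO3-] = 1.34 × 10^-2 M.
Second step: Ka2 = [H+][SeO3^2-]/[HSeO3-] ≈ [SeO3^2-] (since [H+] ≈ [HSeO3-]).
So [SeO3^2-] ≈ Ka2.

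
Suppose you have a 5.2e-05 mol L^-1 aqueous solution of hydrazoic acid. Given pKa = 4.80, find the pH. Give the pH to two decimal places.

HN3 ⇌ N3- + H+
Ka = 10^(−4.80) = 1.58 × 10^-5
Ka = [H+]²/(5.2e-05 − [H+]) = 1.58 × 10^-5
[H+] is not negligible relative to C₀; solve [H+]² + 1.58e-05·[H+] − 8.22e-10 = 0.
[H+] = [−1.58e-05 + √(1.58e-05² + 3.29e-09)]/2 = 2.18 × 10^-5 M
pH = −log[H+] = −log(2.18 × 10^-5) = 4.66

pH = 4.66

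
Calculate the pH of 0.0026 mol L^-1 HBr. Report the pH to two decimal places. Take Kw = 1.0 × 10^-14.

pH = 2.59

HBr is a strong acid and dissociates completely, so [H+] = 0.0026 M.
pH = -log(0.0026) = 2.59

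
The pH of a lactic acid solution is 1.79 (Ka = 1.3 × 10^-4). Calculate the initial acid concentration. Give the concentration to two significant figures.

[H+] = 10^(-1.79) = 1.62 × 10^-2 M = x
Ka = x²/(C₀ − x) ⇒ C₀ = x + x²/Ka
C₀ = 1.62 × 10^-2 + (1.62 × 10^-2)²/(1.3 × 10^-4) = 2.03 M

C₀ = 2.0 M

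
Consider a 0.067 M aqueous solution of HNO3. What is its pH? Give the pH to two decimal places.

HNO3 is a strong acid and dissociates completely, so [H+] = 0.067 M.
pH = -log(0.067) = 1.17

pH = 1.17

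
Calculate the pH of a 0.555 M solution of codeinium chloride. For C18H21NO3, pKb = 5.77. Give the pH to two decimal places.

C18H22NO3+ is the conjugate acid of the weak base C18H21NO3.
Kb = 10^(−5.77) = 1.70 × 10^-6
Ka = Kw/Kb = 1.0×10^-14 / 1.70 × 10^-6 = 5.88 × 10^-9
From the ICE table, Ka = x²/(0.555 − x) = 5.88 × 10^-9.
Neglecting x in the denominator: x = √(5.88 × 10^-9 × 0.555) = 5.71 × 10^-5 M
Check: 0.01% ionized — well under 5%, approximation valid.
pH = −log(5.71 × 10^-5) = 4.24

pH = 4.24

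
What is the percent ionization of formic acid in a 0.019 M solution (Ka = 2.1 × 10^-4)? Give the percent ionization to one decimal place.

HCOOH ⇌ HCOO- + H+; let x = [H+] at equilibrium.
Ka = x²/(C₀ − x); solving the quadratic gives x = 1.90 × 10^-3 M.
% ionization = x/C₀ × 100% = 1.90 × 10^-3/0.019 × 100% = 10.0%

10.0%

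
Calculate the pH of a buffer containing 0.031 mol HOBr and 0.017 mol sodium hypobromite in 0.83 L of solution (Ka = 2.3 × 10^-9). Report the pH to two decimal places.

pKa = −log(2.3 × 10^-9) = 8.638
Using pH = pKa + log([base]/[acid]) with [base]/[acid] = 0.017/0.031:
pH = 8.638 + (-0.261) = 8.38

pH = 8.38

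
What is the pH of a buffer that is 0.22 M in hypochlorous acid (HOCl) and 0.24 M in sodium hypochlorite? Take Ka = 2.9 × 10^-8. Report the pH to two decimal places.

pH = 7.58

pKa = −log(2.9 × 10^-8) = 7.538
Henderson–Hasselbalch: pH = pKa + log([OCl-]/[HOCl]) = 7.538 + log(0.24/0.22)
pH = 7.538 + (+0.038) = 7.58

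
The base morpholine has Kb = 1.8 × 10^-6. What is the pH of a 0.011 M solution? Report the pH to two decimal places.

C4H8ONH + H2O ⇌ C4H8ONH2+ + OH-
From the ICE table, Kb = x²/(0.011 − x) = 1.8 × 10^-6.
Assume x ≪ 0.011: x ≈ √(1.8 × 10^-6 × 0.011) = 1.41 × 10^-4 M
(x/C₀ = 1.3% < 5%, so the approximation holds.)
pOH = −log(1.41 × 10^-4) = 3.85; pH = 14.00 − 3.85 = 10.15

pH = 10.15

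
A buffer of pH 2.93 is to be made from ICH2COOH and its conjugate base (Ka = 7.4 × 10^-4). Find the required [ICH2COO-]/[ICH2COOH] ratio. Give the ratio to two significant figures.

pKa = -log(7.4 × 10^-4) = 3.131
pH = pKa + log(r) ⇒ log(r) = 2.93 − 3.131 = -0.201
r = [ICH2COO-]/[ICH2COOH] = 10^(-0.201) = 0.63

ratio = 0.63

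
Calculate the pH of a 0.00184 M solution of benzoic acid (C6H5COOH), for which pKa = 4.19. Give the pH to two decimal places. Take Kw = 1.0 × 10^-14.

pH = 3.50

C6H5COOH ⇌ C6H5COO- + H+
Ka = 10^(−4.19) = 6.46 × 10^-5
From the ICE table, Ka = [H+]²/(0.00184 − [H+]) = 6.46 × 10^-5.
[H+] is not negligible relative to C₀; solve [H+]² + 6.46e-05·[H+] − 1.19e-07 = 0.
[H+] = (−Ka + √(Ka² + 4·Ka·C₀))/2 = 3.14 × 10^-4 M
pH = −log[H+] = −log(3.14 × 10^-4) = 3.50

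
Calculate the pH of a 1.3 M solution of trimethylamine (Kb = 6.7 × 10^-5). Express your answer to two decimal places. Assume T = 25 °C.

(CH3)3N + H2O ⇌ (CH3)3NH+ + OH-
Kb = x²/(1.3 − x) = 6.7 × 10^-5
Assume x ≪ 1.3: x ≈ √(6.7 × 10^-5 × 1.3) = 9.33 × 10^-3 M
pOH = 2.03, so pH = 14.00 − pOH = 11.97

pH = 11.97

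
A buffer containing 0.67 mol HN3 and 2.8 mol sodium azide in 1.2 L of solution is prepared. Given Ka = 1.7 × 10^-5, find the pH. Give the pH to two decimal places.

pH = 5.39

pKa = −log(1.7 × 10^-5) = 4.770
pH = pKa + log([A⁻]/[HA]) = 4.770 + log(2.8/0.67)
pH = 4.770 + (+0.621) = 5.39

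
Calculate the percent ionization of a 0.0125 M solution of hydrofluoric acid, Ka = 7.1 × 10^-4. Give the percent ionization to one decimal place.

HF ⇌ F- + H+; let x = [H+] at equilibrium.
Ka = x²/(C₀ − x); solving the quadratic gives x = 2.65 × 10^-3 M.
Fraction ionized = 2.65 × 10^-3 / 0.0125 = 0.2120 → 21.2%

21.2%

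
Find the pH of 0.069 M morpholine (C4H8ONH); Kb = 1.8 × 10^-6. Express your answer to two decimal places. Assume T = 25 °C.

pH = 10.55

C4H8ONH + H2O ⇌ C4H8ONH2+ + OH-
From the ICE table, Kb = [OH-]²/(0.069 − [OH-]) = 1.8 × 10^-6.
Neglecting [OH-] in the denominator: [OH-] = √(1.8 × 10^-6 × 0.069) = 3.52 × 10^-4 M
pOH = −log(3.52 × 10^-4) = 3.45; pH = 14.00 − 3.45 = 10.55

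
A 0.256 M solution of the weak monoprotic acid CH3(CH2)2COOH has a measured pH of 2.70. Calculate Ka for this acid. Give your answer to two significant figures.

Ka = 1.6 × 10^-5

[H+] = 10^(-2.70) = 2.00 × 10^-3 M
At equilibrium [HA] = 0.256 − 2.00 × 10^-3 = 2.54 × 10^-1 M
Ka = [H+][A-]/[HA] = (2.00 × 10^-3)² / 2.54 × 10^-1 = 1.6 × 10^-5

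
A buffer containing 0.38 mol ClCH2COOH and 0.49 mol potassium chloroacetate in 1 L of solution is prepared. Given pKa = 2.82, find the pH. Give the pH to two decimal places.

pH = 2.93

Using pH = pKa + log([base]/[acid]) with [base]/[acid] = 0.49/0.38:
pH = 2.82 + (+0.110) = 2.93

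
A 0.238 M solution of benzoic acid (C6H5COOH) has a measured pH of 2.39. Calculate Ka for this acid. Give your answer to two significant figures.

Ka = 7.1 × 10^-5

[H+] = 10^(-2.39) = 4.07 × 10^-3 M
At equilibrium [HA] = 0.238 − 4.07 × 10^-3 = 2.34 × 10^-1 M
Ka = [H+][A-]/[HA] = (4.07 × 10^-3)² / 2.34 × 10^-1 = 7.1 × 10^-5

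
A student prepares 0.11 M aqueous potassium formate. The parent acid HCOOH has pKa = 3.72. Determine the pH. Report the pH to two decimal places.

HCOO- is the conjugate base of the weak acid HCOOH.
Ka = 10^(−3.72) = 1.91 × 10^-4
Kb = Kw/Ka = 1.0×10^-14 / 1.91 × 10^-4 = 5.24 × 10^-11
Let x = [OH-] at equilibrium. Kb = x²/(0.11 − x).
Assume x ≪ 0.11: x ≈ √(5.24 × 10^-11 × 0.11) = 2.40 × 10^-6 M
(x/C₀ = 0.0022% < 5%, so the approximation holds.)
pOH = 5.62, so pH = 14.00 − pOH = 8.38

pH = 8.38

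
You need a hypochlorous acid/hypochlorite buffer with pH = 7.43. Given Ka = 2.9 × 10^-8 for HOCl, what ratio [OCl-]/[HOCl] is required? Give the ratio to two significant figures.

ratio = 0.78

pKa = -log(2.9 × 10^-8) = 7.538
pH = pKa + log(r) ⇒ log(r) = 7.43 − 7.538 = -0.108
r = [OCl-]/[HOCl] = 10^(-0.108) = 0.78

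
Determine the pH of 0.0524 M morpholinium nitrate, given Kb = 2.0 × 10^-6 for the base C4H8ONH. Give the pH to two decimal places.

pH = 4.79

C4H8ONH2+ is the conjugate acid of the weak base C4H8ONH.
Ka = Kw/Kb = 1.0×10^-14 / 2.0 × 10^-6 = 5.00 × 10^-9
Let x = [H+] at equilibrium. Ka = x²/(0.0524 − x).
Since Ka ≪ C₀, x ≈ √(Ka·C₀) = 1.62 × 10^-5 M.
Check: 0.031% ionized — well under 5%, approximation valid.
pH = −log(1.62 × 10^-5) = 4.79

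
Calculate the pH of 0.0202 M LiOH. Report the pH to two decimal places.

pH = 12.31

LiOH is a strong base; [OH-] = 0.0202 M.
pOH = -log(0.0202) = 1.69
pH = 14.00 - 1.69 = 12.31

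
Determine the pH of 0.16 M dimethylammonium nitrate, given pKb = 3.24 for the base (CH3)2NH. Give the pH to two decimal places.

pH = 5.78

(CH3)2NH2+ is the conjugate acid of the weak base (CH3)2NH.
Kb = 10^(−3.24) = 5.75 × 10^-4
Ka = Kw/Kb = 1.0×10^-14 / 5.75 × 10^-4 = 1.74 × 10^-11
Ka = [H+]²/(0.16 − [H+]) = 1.74 × 10^-11
Since Ka ≪ C₀, [H+] ≈ √(Ka·C₀) = 1.67 × 10^-6 M.
pH = −log[H+] = −log(1.67 × 10^-6) = 5.78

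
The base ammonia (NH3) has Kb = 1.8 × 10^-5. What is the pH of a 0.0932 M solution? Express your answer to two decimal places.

pH = 11.11

NH3 + H2O ⇌ NH4+ + OH-
From the ICE table, Kb = [OH-]²/(0.0932 − [OH-]) = 1.8 × 10^-5.
Neglecting [OH-] in the denominator: [OH-] = √(1.8 × 10^-5 × 0.0932) = 1.30 × 10^-3 M
([OH-]/C₀ = 1.4% < 5%, so the approximation holds.)
pOH = −log(1.30 × 10^-3) = 2.89; pH = 14.00 − 2.89 = 11.11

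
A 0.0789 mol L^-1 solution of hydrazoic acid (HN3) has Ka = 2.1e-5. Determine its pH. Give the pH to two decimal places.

HN3 ⇌ N3- + H+
Let x = [H+] at equilibrium. Ka = x²/(0.0789 − x).
Since Ka ≪ C₀, x ≈ √(Ka·C₀) = 1.29 × 10^-3 M.
(x/C₀ = 1.6% < 5%, so the approximation holds.)
pH = −log(1.29 × 10^-3) = 2.89

pH = 2.89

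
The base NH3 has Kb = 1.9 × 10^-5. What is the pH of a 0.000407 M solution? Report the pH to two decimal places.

NH3 + H2O ⇌ NH4+ + OH-
Kb = x²/(0.000407 − x) = 1.9 × 10^-5
Here C₀/Kb ≈ 21.4, so the small-x approximation fails. Use the quadratic:
x = [−1.9e-05 + √(1.9e-05² + 3.09e-08)]/2 = 7.89 × 10^-5 M
pOH = −log(7.89 × 10^-5) = 4.10; pH = 14.00 − 4.10 = 9.90

pH = 9.90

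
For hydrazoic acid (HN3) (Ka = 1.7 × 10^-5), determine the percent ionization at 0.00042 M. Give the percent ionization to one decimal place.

18.2%

HN3 ⇌ N3- + H+; let x = [H+] at equilibrium.
Ka = x²/(C₀ − x); solving the quadratic gives x = 7.64 × 10^-5 M.
Fraction ionized = 7.64 × 10^-5 / 0.00042 = 0.1819 → 18.2%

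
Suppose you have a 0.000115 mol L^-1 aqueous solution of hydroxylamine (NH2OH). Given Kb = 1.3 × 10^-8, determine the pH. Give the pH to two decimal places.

NH2OH + H2O ⇌ NH3OH+ + OH-
Kb = [OH-]²/(0.000115 − [OH-]) = 1.3 × 10^-8
Neglecting [OH-] in the denominator: [OH-] = √(1.3 × 10^-8 × 0.000115) = 1.22 × 10^-6 M
Check: 1.1% ionized — well under 5%, approximation valid.
pOH = 5.91, so pH = 14.00 − pOH = 8.09

pH = 8.09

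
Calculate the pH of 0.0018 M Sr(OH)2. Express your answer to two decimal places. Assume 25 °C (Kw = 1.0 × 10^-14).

Sr(OH)2 is a strong base (each formula unit releases 2 OH-); [OH-] = 0.0036 M.
pOH = -log(0.0036) = 2.44
pH = 14.00 - 2.44 = 11.56

pH = 11.56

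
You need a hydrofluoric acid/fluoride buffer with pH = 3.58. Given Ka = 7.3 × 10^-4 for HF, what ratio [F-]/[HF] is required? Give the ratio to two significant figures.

ratio = 2.8

pKa = -log(7.3 × 10^-4) = 3.137
pH = pKa + log(r) ⇒ log(r) = 3.58 − 3.137 = +0.443
r = [F-]/[HF] = 10^(+0.443) = 2.77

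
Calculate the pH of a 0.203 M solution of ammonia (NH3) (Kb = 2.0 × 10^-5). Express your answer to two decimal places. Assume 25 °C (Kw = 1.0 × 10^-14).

pH = 11.30

NH3 + H2O ⇌ NH4+ + OH-
From the ICE table, Kb = x²/(0.203 − x) = 2.0 × 10^-5.
Neglecting x in the denominator: x = √(2.0 × 10^-5 × 0.203) = 2.01 × 10^-3 M
pOH = 2.70, so pH = 14.00 − pOH = 11.30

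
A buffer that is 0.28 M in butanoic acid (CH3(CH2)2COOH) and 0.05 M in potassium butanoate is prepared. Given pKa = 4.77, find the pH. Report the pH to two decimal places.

Using pH = pKa + log([base]/[acid]) with [base]/[acid] = 0.05/0.28:
pH = 4.77 + (-0.748) = 4.02

pH = 4.02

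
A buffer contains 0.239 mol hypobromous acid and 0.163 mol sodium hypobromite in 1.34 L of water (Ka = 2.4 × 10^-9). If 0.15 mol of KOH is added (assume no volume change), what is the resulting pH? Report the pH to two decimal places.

OH- converts HOBr to OBr-: HOBr → 0.089 mol, OBr- → 0.313 mol.
pKa = −log(2.4 × 10^-9) = 8.620
Henderson–Hasselbalch with mole ratio 0.313/0.089: pH = 8.620 + (+0.546)

pH = 9.17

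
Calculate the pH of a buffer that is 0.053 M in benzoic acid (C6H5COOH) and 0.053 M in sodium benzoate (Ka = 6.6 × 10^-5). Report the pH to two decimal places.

pKa = −log(6.6 × 10^-5) = 4.180
Henderson–Hasselbalch: pH = pKa + log([C6H5COO-]/[C6H5COOH]) = 4.180 + log(0.053/0.053)
pH = 4.180 + (+0.000) = 4.18

pH = 4.18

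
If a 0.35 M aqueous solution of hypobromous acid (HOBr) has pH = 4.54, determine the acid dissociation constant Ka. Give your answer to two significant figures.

[H+] = 10^(-4.54) = 2.88 × 10^-5 M
At equilibrium [HA] = 0.35 − 2.88 × 10^-5 = 3.50 × 10^-1 M
Ka = [H+][A-]/[HA] = (2.88 × 10^-5)² / 3.50 × 10^-1 = 2.4 × 10^-9

Ka = 2.4 × 10^-9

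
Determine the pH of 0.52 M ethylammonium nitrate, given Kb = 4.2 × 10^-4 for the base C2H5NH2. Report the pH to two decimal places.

pH = 5.45

C2H5NH3+ is the conjugate acid of the weak base C2H5NH2.
Ka = Kw/Kb = 1.0×10^-14 / 4.2 × 10^-4 = 2.38 × 10^-11
From the ICE table, Ka = [H+]²/(0.52 − [H+]) = 2.38 × 10^-11.
Assume [H+] ≪ 0.52: [H+] ≈ √(2.38 × 10^-11 × 0.52) = 3.52 × 10^-6 M
Check: 0.00068% ionized — well under 5%, approximation valid.
pH = −log(3.52 × 10^-6) = 5.45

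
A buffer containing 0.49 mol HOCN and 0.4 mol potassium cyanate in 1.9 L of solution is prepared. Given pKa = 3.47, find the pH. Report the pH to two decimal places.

pH = 3.38

Using pH = pKa + log([base]/[acid]) with [base]/[acid] = 0.4/0.49:
pH = 3.47 + (-0.088) = 3.38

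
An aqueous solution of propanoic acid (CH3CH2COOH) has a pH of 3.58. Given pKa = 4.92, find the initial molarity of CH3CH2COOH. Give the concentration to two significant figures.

C₀ = 6.0 × 10^-3 M

[H+] = 10^(-3.58) = 2.63 × 10^-4 M = x
Ka = 10^(−4.92) = 1.20 × 10^-5
Ka = x²/(C₀ − x) ⇒ C₀ = x + x²/Ka
C₀ = 2.63 × 10^-4 + (2.63 × 10^-4)²/(1.20 × 10^-5) = 6.03 × 10^-3 M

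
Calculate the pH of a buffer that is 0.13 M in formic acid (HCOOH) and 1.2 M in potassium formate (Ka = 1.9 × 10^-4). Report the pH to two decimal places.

pKa = −log(1.9 × 10^-4) = 3.721
Using pH = pKa + log([base]/[acid]) with [base]/[acid] = 1.2/0.13:
pH = 3.721 + (+0.965) = 4.69

pH = 4.69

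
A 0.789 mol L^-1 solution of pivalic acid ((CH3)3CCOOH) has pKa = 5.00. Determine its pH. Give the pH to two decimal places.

pH = 2.55

(CH3)3CCOOH ⇌ (CH3)3CCOO- + H+
Ka = 10^(−5.00) = 1.00 × 10^-5
Ka = [H+]²/(0.789 − [H+]) = 1.00 × 10^-5
Neglecting [H+] in the denominator: [H+] = √(1.00 × 10^-5 × 0.789) = 2.81 × 10^-3 M
Check: 0.36% ionized — well under 5%, approximation valid.
pH = −log[H+] = −log(2.81 × 10^-3) = 2.55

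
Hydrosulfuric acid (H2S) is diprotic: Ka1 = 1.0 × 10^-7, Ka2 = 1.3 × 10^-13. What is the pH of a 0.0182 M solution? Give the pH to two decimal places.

pH = 4.37

Since Ka1 ≫ Ka2, the first ionization dominates [H+].
Ka1 = x²/(0.0182 − x) = 1.0 × 10^-7
x ≈ √(1.0 × 10^-7 × 0.0182) = 4.27 × 10^-5 M
pH = −log(4.27 × 10^-5) = 4.37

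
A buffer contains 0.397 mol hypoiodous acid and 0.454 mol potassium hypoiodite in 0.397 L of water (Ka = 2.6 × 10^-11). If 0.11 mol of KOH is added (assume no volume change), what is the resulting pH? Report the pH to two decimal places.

OH- converts HOI to OI-: HOI → 0.287 mol, OI- → 0.564 mol.
pKa = −log(2.6 × 10^-11) = 10.585
pH = pKa + log(n_OI-/n_HOI) = 10.585 + log(0.564/0.287) = 10.585 + (+0.293)

pH = 10.88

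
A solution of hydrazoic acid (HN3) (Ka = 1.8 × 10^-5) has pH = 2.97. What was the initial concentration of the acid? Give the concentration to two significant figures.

[H+] = 10^(-2.97) = 1.07 × 10^-3 M = x
Ka = x²/(C₀ − x) ⇒ C₀ = x + x²/Ka
C₀ = 1.07 × 10^-3 + (1.07 × 10^-3)²/(1.8 × 10^-5) = 6.47 × 10^-2 M

C₀ = 6.5 × 10^-2 M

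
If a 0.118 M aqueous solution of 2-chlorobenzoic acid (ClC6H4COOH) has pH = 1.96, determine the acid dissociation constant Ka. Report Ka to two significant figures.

[H+] = 10^(-1.96) = 1.10 × 10^-2 M
At equilibrium [HA] = 0.118 − 1.10 × 10^-2 = 1.07 × 10^-1 M
Ka = [H+][A-]/[HA] = (1.10 × 10^-2)² / 1.07 × 10^-1 = 1.1 × 10^-3

Ka = 1.1 × 10^-3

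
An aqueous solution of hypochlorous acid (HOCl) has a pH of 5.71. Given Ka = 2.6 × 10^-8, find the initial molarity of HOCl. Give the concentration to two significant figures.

C₀ = 1.5 × 10^-4 M

[H+] = 10^(-5.71) = 1.95 × 10^-6 M = x
Ka = x²/(C₀ − x) ⇒ C₀ = x + x²/Ka
C₀ = 1.95 × 10^-6 + (1.95 × 10^-6)²/(2.6 × 10^-8) = 1.48 × 10^-4 M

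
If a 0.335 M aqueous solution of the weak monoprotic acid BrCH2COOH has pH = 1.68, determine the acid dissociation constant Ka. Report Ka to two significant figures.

Ka = 1.4 × 10^-3

[H+] = 10^(-1.68) = 2.09 × 10^-2 M
At equilibrium [HA] = 0.335 − 2.09 × 10^-2 = 3.14 × 10^-1 M
Ka = [H+][A-]/[HA] = (2.09 × 10^-2)² / 3.14 × 10^-1 = 1.4 × 10^-3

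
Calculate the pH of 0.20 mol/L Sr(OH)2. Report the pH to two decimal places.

Sr(OH)2 is a strong base (each formula unit releases 2 OH-); [OH-] = 0.4 M.
pOH = -log(0.4) = 0.40
pH = 14.00 - 0.40 = 13.60

pH = 13.60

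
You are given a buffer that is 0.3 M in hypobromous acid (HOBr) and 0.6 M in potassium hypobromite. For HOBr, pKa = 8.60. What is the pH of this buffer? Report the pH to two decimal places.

pH = pKa + log([A⁻]/[HA]) = 8.60 + log(0.6/0.3)
pH = 8.60 + (+0.301) = 8.90

pH = 8.90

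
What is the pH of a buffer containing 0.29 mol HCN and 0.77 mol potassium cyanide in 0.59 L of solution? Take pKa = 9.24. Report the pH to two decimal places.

pH = 9.66

Using pH = pKa + log([base]/[acid]) with [base]/[acid] = 0.77/0.29:
pH = 9.24 + (+0.424) = 9.66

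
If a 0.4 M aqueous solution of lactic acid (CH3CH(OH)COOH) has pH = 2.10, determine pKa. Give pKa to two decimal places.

pKa = 3.79

[H+] = 10^(-2.10) = 7.94 × 10^-3 M
At equilibrium [HA] = 0.4 − 7.94 × 10^-3 = 3.92 × 10^-1 M
Ka = [H+][A-]/[HA] = (7.94 × 10^-3)² / 3.92 × 10^-1 = 1.61 × 10^-4
pKa = -log(1.61 × 10^-4) = 3.79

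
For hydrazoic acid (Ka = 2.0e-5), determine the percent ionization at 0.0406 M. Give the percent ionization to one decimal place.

2.2%

HN3 ⇌ N3- + H+; let x = [H+] at equilibrium.
x ≈ √(Ka·C₀) = √(2.0 × 10^-5 × 0.0406) = 9.01 × 10^-4 M
Fraction ionized = 9.01 × 10^-4 / 0.0406 = 0.0222 → 2.2%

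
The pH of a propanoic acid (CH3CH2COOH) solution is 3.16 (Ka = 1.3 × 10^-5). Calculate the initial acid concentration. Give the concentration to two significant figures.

C₀ = 3.8 × 10^-2 M

[H+] = 10^(-3.16) = 6.92 × 10^-4 M = x
Ka = x²/(C₀ − x) ⇒ C₀ = x + x²/Ka
C₀ = 6.92 × 10^-4 + (6.92 × 10^-4)²/(1.3 × 10^-5) = 3.75 × 10^-2 M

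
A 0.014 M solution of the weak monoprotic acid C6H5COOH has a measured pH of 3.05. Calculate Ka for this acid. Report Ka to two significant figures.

Ka = 6.1 × 10^-5

[H+] = 10^(-3.05) = 8.91 × 10^-4 M
At equilibrium [HA] = 0.014 − 8.91 × 10^-4 = 1.31 × 10^-2 M
Ka = [H+][A-]/[HA] = (8.91 × 10^-4)² / 1.31 × 10^-2 = 6.1 × 10^-5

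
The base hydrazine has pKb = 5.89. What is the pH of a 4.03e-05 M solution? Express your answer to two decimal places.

pH = 8.82

N2H4 + H2O ⇌ N2H5+ + OH-
Kb = 10^(−5.89) = 1.29 × 10^-6
Let x = [OH-] at equilibrium. Kb = x²/(4.03e-05 − x).
The 5% rule fails; solving x² + Kb·x − Kb·C₀ = 0 exactly:
x = (−Kb + √(Kb² + 4·Kb·C₀))/2 = 6.59 × 10^-6 M
pOH = 5.18, so pH = 14.00 − pOH = 8.82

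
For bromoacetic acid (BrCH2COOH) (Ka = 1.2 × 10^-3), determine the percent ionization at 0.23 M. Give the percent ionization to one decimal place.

BrCH2COOH ⇌ BrCH2COO- + H+; let x = [H+] at equilibrium.
Ka = x²/(C₀ − x); solving the quadratic gives x = 1.60 × 10^-2 M.
% ionization = x/C₀ × 100% = 1.60 × 10^-2/0.23 × 100% = 7.0%

7.0%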